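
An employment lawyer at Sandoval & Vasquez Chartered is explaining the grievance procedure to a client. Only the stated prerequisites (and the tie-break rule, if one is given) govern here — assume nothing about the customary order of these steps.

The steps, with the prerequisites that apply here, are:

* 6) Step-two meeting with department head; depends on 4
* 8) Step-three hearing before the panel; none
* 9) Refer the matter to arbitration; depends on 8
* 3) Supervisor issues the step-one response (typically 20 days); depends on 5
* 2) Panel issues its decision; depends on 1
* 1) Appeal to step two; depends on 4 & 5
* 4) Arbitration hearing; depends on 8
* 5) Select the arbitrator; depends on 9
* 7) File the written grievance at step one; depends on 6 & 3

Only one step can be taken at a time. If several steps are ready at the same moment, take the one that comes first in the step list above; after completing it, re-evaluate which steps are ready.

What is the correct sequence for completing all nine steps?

8 9 4 6 5 3 1 2 7

8 has no prerequisites → 8 first.
Now 9 and 4 have their prerequisites met. 9 is listed earlier, so 9 next.
5 now also ready, so the ready set is {4, 5}; 4 is listed earlier → 4.
Ready: 6 and 5. 6 is listed earlier → 6.
5 needed 9, now all done → 5.
Ready: 3 and 1. 3 is listed earlier → 3.
7 now also ready, so the ready set is {1, 7}; 1 is listed earlier → 1.
2 now also ready, so the ready set is {2, 7}; 2 is listed earlier → 2.
7 is the only step now ready → 7.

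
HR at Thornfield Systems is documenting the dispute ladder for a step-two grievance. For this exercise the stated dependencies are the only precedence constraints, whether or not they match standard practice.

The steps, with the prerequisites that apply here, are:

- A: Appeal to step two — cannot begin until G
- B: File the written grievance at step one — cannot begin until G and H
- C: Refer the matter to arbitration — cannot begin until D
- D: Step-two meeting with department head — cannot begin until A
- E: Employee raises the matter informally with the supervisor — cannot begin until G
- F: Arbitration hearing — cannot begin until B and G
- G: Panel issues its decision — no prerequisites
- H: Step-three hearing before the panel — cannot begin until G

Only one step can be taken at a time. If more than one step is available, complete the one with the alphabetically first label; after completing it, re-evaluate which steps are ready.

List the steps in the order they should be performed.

G has no prerequisites → G first.
Ready: A, E and H. A has the earlier label → A.
Now D, E and H have their prerequisites met. D has the earlier label, so D next.
Now C, E and H have their prerequisites met. C has the earlier label, so C next.
Ready: E and H. E has the earlier label → E.
H needed G, now all done → H.
B needed G and H, now all done → B.
F needed B and G, now all done → F.

G → A → D → C → E → H → B → F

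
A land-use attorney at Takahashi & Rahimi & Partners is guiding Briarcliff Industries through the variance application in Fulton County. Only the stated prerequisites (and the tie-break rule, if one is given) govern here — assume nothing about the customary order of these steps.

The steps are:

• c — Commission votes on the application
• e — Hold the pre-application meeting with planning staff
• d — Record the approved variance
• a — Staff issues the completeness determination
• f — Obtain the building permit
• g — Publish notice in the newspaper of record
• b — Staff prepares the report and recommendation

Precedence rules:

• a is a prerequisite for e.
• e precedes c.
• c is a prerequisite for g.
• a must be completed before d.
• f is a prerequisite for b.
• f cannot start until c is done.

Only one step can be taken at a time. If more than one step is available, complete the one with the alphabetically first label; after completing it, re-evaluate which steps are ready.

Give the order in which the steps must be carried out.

a is the only step with nothing outstanding, so it goes first.
Now d and e have their prerequisites met. d has the earlier label, so d next.
Next only e has its prerequisites met → e.
c is the only step now ready → c.
Now f and g have their prerequisites met. f has the earlier label, so f next.
b now also ready, so the ready set is {b, g}; b has the earlier label → b.
g needed c, now all done → g.

a d e c f b g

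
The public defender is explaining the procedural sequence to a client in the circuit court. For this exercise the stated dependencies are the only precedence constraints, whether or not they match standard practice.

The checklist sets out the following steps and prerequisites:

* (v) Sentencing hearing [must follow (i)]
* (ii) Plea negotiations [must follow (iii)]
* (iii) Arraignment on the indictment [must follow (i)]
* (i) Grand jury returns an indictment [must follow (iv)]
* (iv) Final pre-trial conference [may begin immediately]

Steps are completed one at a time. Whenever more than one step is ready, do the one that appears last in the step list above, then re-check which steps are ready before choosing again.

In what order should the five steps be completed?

(iv), (i), (iii), (ii), (v)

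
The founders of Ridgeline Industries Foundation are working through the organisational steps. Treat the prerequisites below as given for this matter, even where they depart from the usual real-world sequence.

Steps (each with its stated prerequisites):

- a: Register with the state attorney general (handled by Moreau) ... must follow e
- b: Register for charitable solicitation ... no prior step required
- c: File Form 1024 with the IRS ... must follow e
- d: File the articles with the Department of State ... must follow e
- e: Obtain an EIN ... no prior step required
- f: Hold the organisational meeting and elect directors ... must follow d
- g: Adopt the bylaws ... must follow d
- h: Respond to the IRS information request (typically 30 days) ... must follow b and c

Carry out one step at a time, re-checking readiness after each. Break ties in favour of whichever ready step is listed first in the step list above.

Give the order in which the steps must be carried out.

b, e, a, c, d, f, g, h

Nothing is required for b and e. b is listed earlier → b first.
That leaves e as the only ready step → e.
a, c and d are all available; a is listed earlier → a.
c and d are both available; c is listed earlier → c.
h now also ready, so the ready set is {d, h}; d is listed earlier → d.
f, g and h are all available; f is listed earlier → f.
Ready: g and h. g is listed earlier → g.
h is the only step now ready → h.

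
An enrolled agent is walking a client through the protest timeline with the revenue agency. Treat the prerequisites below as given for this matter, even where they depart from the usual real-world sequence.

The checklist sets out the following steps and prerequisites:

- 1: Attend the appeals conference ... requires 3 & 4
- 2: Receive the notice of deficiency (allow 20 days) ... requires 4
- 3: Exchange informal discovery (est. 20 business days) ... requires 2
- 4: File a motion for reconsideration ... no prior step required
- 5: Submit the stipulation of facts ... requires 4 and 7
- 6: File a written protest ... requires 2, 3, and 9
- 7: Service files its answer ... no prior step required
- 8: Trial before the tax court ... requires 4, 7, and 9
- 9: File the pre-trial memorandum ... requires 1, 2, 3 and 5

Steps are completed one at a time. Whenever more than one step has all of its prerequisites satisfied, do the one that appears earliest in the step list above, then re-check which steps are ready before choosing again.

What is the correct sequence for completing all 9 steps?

4 and 7 have no prerequisites; 4 is listed earlier, so 4 is first.
2 now also ready, so the ready set is {2, 7}; 2 is listed earlier → 2.
3 and 7 are both available; 3 is listed earlier → 3.
1 now also ready, so the ready set is {1, 7}; 1 is listed earlier → 1.
Next only 7 has its prerequisites met → 7.
5 is the only step now ready → 5.
9 needed 1, 2, 3 and 5, now all done → 9.
Now 6 and 8 have their prerequisites met. 6 is listed earlier, so 6 next.
That leaves 8 as the only ready step → 8.

4 2 3 1 7 5 9 6 8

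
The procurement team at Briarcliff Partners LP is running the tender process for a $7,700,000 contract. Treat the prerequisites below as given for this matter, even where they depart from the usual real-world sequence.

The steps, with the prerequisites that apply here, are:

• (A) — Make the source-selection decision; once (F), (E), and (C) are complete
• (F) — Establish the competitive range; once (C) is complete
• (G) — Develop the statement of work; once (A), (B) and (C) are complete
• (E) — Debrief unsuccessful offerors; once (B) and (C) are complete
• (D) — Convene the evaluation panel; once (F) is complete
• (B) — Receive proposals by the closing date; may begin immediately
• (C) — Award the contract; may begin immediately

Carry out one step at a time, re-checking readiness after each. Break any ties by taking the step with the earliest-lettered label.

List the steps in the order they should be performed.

(B), (C), (E), (F), (A), (D), (G)

Nothing is required for (B) and (C). (B) has the earlier label → (B) first.
Next only (C) has its prerequisites met → (C).
(E) and (F) are both available; (E) has the earlier label → (E).
(F) is the only step now ready → (F).
Ready: (A) and (D). (A) has the earlier label → (A).
(G) now also ready, so the ready set is {(D), (G)}; (D) has the earlier label → (D).
(G) needed (A), (B) and (C), now all done → (G).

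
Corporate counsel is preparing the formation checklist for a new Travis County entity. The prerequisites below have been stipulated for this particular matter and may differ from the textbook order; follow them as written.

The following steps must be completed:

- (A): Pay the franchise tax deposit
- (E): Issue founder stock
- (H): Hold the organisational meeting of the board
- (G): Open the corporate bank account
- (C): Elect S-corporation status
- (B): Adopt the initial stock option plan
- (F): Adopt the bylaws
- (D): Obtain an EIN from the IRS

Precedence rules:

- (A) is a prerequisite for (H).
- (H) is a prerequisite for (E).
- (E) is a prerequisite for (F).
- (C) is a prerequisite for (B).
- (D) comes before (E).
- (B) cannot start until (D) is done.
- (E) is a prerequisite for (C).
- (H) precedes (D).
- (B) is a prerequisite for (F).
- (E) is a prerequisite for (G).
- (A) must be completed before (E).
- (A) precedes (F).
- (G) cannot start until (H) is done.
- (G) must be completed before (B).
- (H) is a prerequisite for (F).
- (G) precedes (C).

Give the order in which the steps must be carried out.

(A) → (H) → (D) → (E) → (G) → (C) → (B) → (F)

Only (A) has no prerequisites, so it is first.
(H) needed (A), now all done → (H).
(D) is the only step now ready → (D).
(E) needed (A), (H) and (D), now all done → (E).
(G) needed (E) and (H), now all done → (G).
Next only (C) has its prerequisites met → (C).
That leaves (B) as the only ready step → (B).
(F) needed (A), (E), (H) and (B), now all done → (F).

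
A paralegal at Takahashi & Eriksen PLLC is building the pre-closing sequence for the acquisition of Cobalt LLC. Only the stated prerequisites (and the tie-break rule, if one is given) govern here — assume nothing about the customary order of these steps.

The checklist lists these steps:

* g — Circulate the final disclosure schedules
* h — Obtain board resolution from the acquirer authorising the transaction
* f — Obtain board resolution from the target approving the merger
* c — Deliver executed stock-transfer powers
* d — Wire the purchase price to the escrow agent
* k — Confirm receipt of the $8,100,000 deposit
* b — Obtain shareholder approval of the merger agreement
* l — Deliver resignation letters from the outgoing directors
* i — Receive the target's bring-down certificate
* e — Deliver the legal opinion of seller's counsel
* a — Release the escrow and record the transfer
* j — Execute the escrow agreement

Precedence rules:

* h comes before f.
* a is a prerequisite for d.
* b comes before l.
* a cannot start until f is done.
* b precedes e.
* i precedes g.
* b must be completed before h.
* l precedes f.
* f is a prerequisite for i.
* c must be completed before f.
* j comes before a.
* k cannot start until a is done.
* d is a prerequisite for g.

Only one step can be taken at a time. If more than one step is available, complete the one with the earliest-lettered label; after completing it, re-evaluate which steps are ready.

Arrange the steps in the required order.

b, c and j have no prerequisites; b has the earlier label, so b is first.
e, h and l now also ready, so the ready set is {c, e, h, j, l}; c has the earlier label → c.
Ready: e, h, j and l. e has the earlier label → e.
h, j and l are all available; h has the earlier label → h.
Now j and l have their prerequisites met. j has the earlier label, so j next.
That leaves l as the only ready step → l.
f needed c, h and l, now all done → f.
Ready: a and i. a has the earlier label → a.
d, i and k are all available; d has the earlier label → d.
i and k are both available; i has the earlier label → i.
Ready: g and k. g has the earlier label → g.
That leaves k as the only ready step → k.

b → c → e → h → j → l → f → a → d → i → g → k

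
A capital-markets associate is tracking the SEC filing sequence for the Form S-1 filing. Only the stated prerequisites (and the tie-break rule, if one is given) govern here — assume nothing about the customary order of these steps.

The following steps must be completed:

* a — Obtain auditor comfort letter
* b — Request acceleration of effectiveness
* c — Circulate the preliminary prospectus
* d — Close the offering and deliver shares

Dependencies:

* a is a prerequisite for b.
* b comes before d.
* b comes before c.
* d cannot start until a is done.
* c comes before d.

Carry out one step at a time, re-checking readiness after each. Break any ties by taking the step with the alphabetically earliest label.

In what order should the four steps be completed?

a, b, c, d

Only a has no prerequisites, so it is first.
b needed a, now all done → b.
Next only c has its prerequisites met → c.
Next only d has its prerequisites met → d.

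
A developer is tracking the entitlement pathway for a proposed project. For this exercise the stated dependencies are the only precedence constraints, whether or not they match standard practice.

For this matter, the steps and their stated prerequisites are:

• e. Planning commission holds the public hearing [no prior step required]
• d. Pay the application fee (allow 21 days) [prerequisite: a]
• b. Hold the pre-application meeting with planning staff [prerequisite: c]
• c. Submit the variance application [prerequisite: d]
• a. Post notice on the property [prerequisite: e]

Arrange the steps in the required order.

e a d c b

e has no prerequisites → e first.
a needed e, now all done → a.
d needed a, now all done → d.
c needed d, now all done → c.
b needed c, now all done → b.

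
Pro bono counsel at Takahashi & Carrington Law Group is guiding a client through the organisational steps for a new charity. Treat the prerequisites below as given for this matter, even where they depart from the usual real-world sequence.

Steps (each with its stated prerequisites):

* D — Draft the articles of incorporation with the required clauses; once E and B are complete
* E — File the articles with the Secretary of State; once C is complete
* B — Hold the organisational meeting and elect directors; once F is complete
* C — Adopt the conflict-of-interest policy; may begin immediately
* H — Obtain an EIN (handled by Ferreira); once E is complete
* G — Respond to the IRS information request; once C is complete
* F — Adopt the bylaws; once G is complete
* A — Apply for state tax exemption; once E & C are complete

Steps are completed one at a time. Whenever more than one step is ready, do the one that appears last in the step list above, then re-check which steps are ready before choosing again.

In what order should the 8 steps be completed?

Only C has no prerequisites, so it is first.
Ready: G and E. G is listed later → G.
F now also ready, so the ready set is {F, E}; F is listed later → F.
B and E are both available; B is listed later → B.
That leaves E as the only ready step → E.
Ready: A, H and D. A is listed later → A.
Ready: H and D. H is listed later → H.
Next only D has its prerequisites met → D.

C, G, F, B, E, A, H, D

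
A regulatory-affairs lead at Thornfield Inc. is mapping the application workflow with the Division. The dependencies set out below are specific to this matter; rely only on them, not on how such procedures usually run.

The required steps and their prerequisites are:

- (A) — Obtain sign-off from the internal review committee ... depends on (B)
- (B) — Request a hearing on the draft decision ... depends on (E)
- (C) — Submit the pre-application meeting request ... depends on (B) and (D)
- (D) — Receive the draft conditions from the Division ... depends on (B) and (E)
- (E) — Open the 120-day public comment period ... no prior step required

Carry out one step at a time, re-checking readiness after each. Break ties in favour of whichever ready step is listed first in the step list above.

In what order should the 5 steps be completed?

(E) → (B) → (A) → (D) → (C)

Only (E) has no prerequisites, so it is first.
(B) is the only step now ready → (B).
Ready: (A) and (D). (A) is listed earlier → (A).
(D) needed (B) and (E), now all done → (D).
Next only (C) has its prerequisites met → (C).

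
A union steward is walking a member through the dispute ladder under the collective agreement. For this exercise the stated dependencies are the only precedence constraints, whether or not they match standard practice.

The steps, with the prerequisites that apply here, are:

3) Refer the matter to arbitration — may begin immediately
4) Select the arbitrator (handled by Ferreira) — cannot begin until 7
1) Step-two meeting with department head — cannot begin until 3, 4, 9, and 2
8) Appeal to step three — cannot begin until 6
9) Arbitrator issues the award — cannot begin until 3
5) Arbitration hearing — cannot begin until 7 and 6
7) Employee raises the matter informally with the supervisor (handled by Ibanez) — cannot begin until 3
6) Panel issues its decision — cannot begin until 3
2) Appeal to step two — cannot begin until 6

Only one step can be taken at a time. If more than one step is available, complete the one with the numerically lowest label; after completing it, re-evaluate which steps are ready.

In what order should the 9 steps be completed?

3 has no prerequisites → 3 first.
Ready: 6, 7 and 9. 6 has the earlier label → 6.
Ready: 2, 7, 8 and 9. 2 has the earlier label → 2.
Ready: 7, 8 and 9. 7 has the earlier label → 7.
Ready: 4, 5, 8 and 9. 4 has the earlier label → 4.
Now 5, 8 and 9 have their prerequisites met. 5 has the earlier label, so 5 next.
8 and 9 are both available; 8 has the earlier label → 8.
9 needed 3, now all done → 9.
That leaves 1 as the only ready step → 1.

3 6 2 7 4 5 8 9 1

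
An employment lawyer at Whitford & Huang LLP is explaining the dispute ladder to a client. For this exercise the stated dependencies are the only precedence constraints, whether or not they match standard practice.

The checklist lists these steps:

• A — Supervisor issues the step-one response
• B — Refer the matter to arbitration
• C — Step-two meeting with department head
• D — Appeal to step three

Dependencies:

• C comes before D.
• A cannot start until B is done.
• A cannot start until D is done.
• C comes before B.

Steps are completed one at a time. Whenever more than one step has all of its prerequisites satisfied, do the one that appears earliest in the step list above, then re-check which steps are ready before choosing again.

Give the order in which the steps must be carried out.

C has no prerequisites → C first.
Ready: B and D. B is listed earlier → B.
D is the only step now ready → D.
A needed B and D, now all done → A.

C, B, D, A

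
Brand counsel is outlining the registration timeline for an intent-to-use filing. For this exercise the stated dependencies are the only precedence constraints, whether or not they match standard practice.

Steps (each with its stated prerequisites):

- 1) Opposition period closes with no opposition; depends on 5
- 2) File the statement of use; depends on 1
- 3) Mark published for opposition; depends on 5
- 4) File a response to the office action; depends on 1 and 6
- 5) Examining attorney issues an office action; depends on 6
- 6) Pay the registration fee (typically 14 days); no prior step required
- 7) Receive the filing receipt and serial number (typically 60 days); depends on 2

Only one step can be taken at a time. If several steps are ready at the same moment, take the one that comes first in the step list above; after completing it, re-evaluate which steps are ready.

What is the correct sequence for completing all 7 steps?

6, 5, 1, 2, 3, 4, 7

6 has no prerequisites → 6 first.
That leaves 5 as the only ready step → 5.
Now 1 and 3 have their prerequisites met. 1 is listed earlier, so 1 next.
2 and 4 now also ready, so the ready set is {2, 3, 4}; 2 is listed earlier → 2.
Ready: 3, 4 and 7. 3 is listed earlier → 3.
Ready: 4 and 7. 4 is listed earlier → 4.
7 needed 2, now all done → 7.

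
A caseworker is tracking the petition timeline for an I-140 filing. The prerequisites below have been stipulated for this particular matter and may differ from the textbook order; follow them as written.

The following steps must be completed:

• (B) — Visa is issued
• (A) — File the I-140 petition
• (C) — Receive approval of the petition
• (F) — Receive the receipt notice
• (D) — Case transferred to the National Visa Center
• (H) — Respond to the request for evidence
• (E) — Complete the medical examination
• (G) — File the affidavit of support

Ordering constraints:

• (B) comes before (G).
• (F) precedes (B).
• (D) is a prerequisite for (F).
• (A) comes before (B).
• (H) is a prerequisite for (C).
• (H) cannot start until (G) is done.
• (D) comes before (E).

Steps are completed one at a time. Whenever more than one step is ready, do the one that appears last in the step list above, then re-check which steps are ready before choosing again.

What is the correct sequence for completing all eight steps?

Nothing is required for (D) and (A). (D) is listed later → (D) first.
(E) and (F) now also ready, so the ready set is {(E), (F), (A)}; (E) is listed later → (E).
Ready: (F) and (A). (F) is listed later → (F).
(A) is the only step now ready → (A).
Next only (B) has its prerequisites met → (B).
(G) needed (B), now all done → (G).
(H) needed (G), now all done → (H).
Next only (C) has its prerequisites met → (C).

(D) (E) (F) (A) (B) (G) (H) (C)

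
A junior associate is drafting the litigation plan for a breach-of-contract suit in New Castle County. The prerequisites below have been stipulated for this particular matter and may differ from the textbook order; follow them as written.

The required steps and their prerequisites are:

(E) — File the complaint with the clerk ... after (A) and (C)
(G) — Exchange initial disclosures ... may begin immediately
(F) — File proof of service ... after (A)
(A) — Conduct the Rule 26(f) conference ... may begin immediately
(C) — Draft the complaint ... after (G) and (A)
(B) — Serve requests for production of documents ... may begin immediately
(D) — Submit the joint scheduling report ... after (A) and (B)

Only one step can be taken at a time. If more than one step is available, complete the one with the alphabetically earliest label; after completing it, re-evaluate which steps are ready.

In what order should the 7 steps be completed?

(A), (B), (D), (F), (G), (C), (E)

Nothing is required for (A), (B) and (G). (A) has the earlier label → (A) first.
Now (B), (F) and (G) have their prerequisites met. (B) has the earlier label, so (B) next.
(D) now also ready, so the ready set is {(D), (F), (G)}; (D) has the earlier label → (D).
Now (F) and (G) have their prerequisites met. (F) has the earlier label, so (F) next.
That leaves (G) as the only ready step → (G).
(C) is the only step now ready → (C).
(E) needed (A) and (C), now all done → (E).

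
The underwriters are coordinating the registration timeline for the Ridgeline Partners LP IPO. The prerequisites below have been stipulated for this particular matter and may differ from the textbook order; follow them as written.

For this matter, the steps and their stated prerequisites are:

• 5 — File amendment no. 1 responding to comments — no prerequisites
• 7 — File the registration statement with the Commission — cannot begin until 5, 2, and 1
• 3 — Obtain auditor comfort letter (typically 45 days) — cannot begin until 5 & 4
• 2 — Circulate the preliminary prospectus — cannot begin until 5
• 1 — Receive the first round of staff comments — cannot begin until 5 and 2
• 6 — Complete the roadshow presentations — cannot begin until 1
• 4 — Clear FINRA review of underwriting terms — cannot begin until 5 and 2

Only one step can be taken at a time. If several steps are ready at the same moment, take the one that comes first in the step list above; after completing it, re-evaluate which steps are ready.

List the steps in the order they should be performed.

5, 2, 1, 7, 6, 4, 3

Only 5 has no prerequisites, so it is first.
Next only 2 has its prerequisites met → 2.
1 and 4 are both available; 1 is listed earlier → 1.
7, 6 and 4 are all available; 7 is listed earlier → 7.
Now 6 and 4 have their prerequisites met. 6 is listed earlier, so 6 next.
4 is the only step now ready → 4.
Next only 3 has its prerequisites met → 3.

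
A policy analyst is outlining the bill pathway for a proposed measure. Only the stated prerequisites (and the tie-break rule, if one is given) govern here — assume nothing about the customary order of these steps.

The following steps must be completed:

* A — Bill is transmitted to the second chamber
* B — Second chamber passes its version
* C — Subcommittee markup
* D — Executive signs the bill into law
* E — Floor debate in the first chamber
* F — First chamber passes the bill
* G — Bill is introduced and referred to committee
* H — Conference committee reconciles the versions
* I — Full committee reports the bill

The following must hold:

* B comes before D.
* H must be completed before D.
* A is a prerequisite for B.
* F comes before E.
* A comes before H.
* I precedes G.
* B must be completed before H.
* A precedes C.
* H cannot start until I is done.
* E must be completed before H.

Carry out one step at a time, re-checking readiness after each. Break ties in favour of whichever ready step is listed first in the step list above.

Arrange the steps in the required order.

A → B → C → F → E → I → G → H → D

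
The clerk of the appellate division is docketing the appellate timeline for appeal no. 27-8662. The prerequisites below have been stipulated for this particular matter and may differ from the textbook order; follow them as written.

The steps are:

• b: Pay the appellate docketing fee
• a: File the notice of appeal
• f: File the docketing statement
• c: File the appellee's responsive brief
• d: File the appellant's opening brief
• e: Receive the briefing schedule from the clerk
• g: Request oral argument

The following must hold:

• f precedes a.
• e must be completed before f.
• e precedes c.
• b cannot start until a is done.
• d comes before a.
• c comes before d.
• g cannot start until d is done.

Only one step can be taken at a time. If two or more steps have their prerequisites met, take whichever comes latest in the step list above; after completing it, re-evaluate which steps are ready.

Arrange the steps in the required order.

e, c, d, g, f, a, b

e has no prerequisites → e first.
Now c and f have their prerequisites met. c is listed later, so c next.
d now also ready, so the ready set is {d, f}; d is listed later → d.
g and f are both available; g is listed later → g.
f needed e, now all done → f.
a is the only step now ready → a.
Next only b has its prerequisites met → b.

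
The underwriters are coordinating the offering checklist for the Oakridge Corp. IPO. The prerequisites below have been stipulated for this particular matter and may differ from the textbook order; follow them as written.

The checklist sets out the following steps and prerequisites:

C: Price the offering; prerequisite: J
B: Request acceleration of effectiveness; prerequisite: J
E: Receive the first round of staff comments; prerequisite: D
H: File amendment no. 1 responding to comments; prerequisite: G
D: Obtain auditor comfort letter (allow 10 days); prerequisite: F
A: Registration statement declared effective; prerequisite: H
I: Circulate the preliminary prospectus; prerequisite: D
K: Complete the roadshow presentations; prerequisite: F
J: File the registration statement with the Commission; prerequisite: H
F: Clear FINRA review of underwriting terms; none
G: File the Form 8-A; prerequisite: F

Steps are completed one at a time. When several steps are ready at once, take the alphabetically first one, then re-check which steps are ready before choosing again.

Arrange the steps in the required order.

F, D, E, G, H, A, I, J, B, C, K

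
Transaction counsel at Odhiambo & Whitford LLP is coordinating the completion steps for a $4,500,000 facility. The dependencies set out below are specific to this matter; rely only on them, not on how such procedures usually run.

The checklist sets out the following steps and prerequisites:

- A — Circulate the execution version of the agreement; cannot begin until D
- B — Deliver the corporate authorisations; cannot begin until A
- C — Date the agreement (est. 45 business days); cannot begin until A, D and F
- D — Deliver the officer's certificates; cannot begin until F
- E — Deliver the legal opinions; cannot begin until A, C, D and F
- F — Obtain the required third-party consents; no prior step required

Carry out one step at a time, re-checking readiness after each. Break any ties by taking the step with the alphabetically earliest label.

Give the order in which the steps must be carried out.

F D A B C E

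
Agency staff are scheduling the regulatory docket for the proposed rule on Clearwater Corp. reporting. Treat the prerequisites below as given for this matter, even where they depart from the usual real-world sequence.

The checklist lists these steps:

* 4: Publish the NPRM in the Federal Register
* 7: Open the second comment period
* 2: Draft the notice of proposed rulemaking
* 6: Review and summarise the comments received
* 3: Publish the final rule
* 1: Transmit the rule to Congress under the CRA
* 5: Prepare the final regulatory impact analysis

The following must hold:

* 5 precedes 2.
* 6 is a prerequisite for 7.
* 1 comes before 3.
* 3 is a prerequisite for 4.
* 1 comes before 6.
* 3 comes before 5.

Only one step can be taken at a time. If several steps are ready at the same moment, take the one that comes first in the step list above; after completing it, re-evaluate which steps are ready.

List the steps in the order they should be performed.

1, 6, 7, 3, 4, 5, 2

Only 1 has no prerequisites, so it is first.
6 and 3 are both available; 6 is listed earlier → 6.
Ready: 7 and 3. 7 is listed earlier → 7.
3 needed 1, now all done → 3.
4 and 5 are both available; 4 is listed earlier → 4.
5 needed 3, now all done → 5.
2 is the only step now ready → 2.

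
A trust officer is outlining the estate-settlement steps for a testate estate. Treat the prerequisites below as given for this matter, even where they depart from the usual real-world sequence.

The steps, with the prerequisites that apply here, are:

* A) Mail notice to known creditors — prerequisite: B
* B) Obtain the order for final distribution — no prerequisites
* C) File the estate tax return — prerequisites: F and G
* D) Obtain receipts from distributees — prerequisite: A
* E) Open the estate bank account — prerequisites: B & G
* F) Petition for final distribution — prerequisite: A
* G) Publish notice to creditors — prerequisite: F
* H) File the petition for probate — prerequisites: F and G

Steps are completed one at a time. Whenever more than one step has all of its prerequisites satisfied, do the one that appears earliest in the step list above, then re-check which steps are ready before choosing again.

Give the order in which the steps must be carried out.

B has no prerequisites → B first.
A is the only step now ready → A.
Ready: D and F. D is listed earlier → D.
That leaves F as the only ready step → F.
Next only G has its prerequisites met → G.
Ready: C, E and H. C is listed earlier → C.
E and H are both available; E is listed earlier → E.
H needed F and G, now all done → H.

B A D F G C E H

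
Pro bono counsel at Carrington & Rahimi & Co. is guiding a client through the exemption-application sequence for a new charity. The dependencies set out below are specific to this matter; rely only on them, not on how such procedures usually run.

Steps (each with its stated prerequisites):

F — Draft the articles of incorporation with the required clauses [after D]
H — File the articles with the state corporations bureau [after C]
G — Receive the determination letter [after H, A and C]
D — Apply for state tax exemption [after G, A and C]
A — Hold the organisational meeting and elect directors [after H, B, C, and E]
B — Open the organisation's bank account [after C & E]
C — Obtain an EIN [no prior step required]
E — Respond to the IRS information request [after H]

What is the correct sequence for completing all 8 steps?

C H E B A G D F

C is the only step with nothing outstanding, so it goes first.
H is the only step now ready → H.
Next only E has its prerequisites met → E.
That leaves B as the only ready step → B.
A is the only step now ready → A.
G needed H, A and C, now all done → G.
Next only D has its prerequisites met → D.
F is the only step now ready → F.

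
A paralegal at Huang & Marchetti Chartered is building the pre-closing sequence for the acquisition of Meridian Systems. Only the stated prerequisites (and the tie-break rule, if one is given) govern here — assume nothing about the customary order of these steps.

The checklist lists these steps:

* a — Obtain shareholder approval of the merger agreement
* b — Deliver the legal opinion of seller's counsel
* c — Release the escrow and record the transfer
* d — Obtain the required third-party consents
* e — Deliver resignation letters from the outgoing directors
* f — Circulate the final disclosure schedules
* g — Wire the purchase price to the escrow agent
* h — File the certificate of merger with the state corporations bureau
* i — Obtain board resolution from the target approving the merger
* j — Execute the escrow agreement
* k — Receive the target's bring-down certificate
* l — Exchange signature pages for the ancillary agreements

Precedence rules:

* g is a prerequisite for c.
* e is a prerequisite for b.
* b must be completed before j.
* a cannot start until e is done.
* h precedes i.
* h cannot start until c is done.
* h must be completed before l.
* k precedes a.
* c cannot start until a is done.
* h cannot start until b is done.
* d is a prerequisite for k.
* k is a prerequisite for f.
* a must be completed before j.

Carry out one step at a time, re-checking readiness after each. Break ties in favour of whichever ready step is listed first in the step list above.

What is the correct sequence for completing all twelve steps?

d e b g k a c f h i j l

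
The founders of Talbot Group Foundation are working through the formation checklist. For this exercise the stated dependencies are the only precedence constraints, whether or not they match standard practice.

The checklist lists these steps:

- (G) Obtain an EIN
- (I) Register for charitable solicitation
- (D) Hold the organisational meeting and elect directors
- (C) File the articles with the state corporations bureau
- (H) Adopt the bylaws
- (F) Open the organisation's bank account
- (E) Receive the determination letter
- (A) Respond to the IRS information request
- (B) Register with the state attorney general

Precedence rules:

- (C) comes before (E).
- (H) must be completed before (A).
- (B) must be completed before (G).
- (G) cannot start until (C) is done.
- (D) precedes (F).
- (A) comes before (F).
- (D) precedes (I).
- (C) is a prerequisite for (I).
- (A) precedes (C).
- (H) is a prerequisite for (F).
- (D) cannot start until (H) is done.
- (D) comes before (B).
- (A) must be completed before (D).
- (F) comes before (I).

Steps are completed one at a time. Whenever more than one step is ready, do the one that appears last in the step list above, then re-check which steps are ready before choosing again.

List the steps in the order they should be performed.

(H) (A) (C) (E) (D) (B) (F) (I) (G)

Only (H) has no prerequisites, so it is first.
(A) needed (H), now all done → (A).
(C) and (D) are both available; (C) is listed later → (C).
(E) and (D) are both available; (E) is listed later → (E).
That leaves (D) as the only ready step → (D).
(B) and (F) are both available; (B) is listed later → (B).
Now (F) and (G) have their prerequisites met. (F) is listed later, so (F) next.
(I) and (G) are both available; (I) is listed later → (I).
(G) needed (B) and (C), now all done → (G).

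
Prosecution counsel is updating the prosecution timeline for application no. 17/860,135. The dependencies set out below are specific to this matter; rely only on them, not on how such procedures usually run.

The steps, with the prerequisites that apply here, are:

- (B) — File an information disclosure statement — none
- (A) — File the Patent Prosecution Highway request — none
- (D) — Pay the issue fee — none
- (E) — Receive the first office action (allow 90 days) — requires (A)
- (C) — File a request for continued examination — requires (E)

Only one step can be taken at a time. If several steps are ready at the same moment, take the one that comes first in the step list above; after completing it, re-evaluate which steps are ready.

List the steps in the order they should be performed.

Nothing is required for (B), (A) and (D). (B) is listed earlier → (B) first.
Now (A) and (D) have their prerequisites met. (A) is listed earlier, so (A) next.
Now (D) and (E) have their prerequisites met. (D) is listed earlier, so (D) next.
(E) needed (A), now all done → (E).
(C) needed (E), now all done → (C).

(B), (A), (D), (E), (C)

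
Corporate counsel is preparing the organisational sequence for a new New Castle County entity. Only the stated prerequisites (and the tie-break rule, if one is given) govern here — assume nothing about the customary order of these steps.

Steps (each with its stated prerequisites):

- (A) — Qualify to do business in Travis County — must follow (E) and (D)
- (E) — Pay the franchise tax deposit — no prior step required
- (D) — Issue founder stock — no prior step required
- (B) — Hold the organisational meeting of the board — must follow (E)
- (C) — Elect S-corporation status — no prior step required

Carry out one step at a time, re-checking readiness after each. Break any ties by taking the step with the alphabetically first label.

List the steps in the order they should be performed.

(C), (D), (E), (A), (B)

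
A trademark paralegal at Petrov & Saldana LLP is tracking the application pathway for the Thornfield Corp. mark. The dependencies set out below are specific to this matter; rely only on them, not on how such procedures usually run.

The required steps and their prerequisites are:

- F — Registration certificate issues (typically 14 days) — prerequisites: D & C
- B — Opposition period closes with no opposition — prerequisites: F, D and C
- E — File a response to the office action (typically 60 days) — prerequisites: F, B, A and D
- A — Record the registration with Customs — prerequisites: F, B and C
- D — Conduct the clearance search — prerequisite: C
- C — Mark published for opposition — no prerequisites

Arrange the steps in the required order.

C is the only step with nothing outstanding, so it goes first.
Next only D has its prerequisites met → D.
F needed D and C, now all done → F.
B needed F, D and C, now all done → B.
Next only A has its prerequisites met → A.
E needed F, B, A and D, now all done → E.

C D F B A E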